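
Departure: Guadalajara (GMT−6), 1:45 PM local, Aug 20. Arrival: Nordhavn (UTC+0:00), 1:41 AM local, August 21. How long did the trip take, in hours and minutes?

Nordhavn is 6:00 ahead of Guadalajara.
Clock-face elapsed time (ignoring zones) is 11 hours 56 minutes.
Actual elapsed = 11 hours 56 minutes − 6:00 = 5 hours 56 minutes.

5 hours 56 minutes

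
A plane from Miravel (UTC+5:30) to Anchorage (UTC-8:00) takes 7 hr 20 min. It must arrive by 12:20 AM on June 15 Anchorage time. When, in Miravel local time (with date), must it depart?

Target arrival in UTC: 12:20 AM + 8:00 = 8:20 AM on Jun 15.
Subtract 7 hours and 20 minutes → departure 1:00 AM UTC on Jun 15.
Miravel is UTC+5:30: 1:00 AM + 5:30 = 6:30 AM on Jun 15.

6:30 AM on June 15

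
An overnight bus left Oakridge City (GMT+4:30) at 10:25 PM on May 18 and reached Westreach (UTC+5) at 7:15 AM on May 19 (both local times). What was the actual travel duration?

Departure in UTC: 10:25 PM − 4:30 = 5:55 PM on May 18.
Arrival in UTC: 7:15 AM − 5:00 = 2:15 AM on May 19.
Elapsed = 2:15 AM − 5:55 PM (+1 day) = 8 hours 20 minutes.

8 hours 20 minutes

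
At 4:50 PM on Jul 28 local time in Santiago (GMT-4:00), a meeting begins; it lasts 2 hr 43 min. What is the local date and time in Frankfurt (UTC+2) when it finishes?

1:33 AM on July 29

Convert start to UTC: 4:50 PM + 4:00 = 8:50 PM UTC on Jul 28.
Add 2 hours and 43 minutes duration → 11:33 PM UTC.
Frankfurt is UTC+2:00, so local end time = 11:33 PM + 2:00 = 1:33 AM on Jul 29.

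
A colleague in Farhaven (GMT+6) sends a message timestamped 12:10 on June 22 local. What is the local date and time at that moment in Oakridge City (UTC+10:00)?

16:10 on Jun 22

Oakridge City is 4:00 ahead of Farhaven.
Shift by the zone difference: 12:10 + 4:00 = 16:10 on Jun 22 in Oakridge City.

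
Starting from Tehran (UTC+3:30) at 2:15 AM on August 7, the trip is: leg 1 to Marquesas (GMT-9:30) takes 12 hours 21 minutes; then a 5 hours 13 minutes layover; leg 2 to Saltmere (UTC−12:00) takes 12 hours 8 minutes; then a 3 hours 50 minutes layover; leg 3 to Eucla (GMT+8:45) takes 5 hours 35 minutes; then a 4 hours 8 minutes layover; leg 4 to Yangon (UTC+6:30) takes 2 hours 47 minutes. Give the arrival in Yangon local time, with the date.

3:17 AM on Aug 9

Convert departure to UTC: 2:15 AM − 3:30 = 10:45 PM UTC on Aug 6.
Add 12 hours 21 minutes leg 1 → 11:06 AM UTC (Aug 7).
Add 5 hours 13 minutes layover in Marquesas → 4:19 PM UTC.
Add 12 hours and 8 minutes leg 2 → 4:27 AM UTC (Aug 8).
Add 3 hours and 50 minutes layover in Saltmere → 8:17 AM UTC.
Add 5 hours 35 minutes leg 3 → 1:52 PM UTC.
Add 4 hours 8 minutes layover in Eucla → 6:00 PM UTC.
Add 2 hours 47 minutes leg 4 → 8:47 PM UTC.
Yangon is UTC+6:30, so local arrival = 8:47 PM + 6:30 = 3:17 AM on Aug 9.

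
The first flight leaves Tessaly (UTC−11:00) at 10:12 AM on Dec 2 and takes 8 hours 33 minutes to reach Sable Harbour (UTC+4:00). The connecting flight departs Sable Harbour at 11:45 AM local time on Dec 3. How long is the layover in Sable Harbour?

2 hours

Convert departure to UTC: 10:12 AM + 11:00 = 9:12 PM UTC on Dec 2.
Add 8 hours and 33 minutes flight time → 5:45 AM UTC (Dec 3).
Sable Harbour is UTC+4:00, so local arrival = 5:45 AM + 4:00 = 9:45 AM on Dec 3.
Layover = 11:45 AM − 9:45 AM = 2 hours.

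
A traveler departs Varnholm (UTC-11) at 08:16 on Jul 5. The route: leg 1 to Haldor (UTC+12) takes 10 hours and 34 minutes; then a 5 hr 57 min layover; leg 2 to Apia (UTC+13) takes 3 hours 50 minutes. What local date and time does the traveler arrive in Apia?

04:37 on July 7

Convert departure to UTC: 08:16 + 11:00 = 19:16 UTC on Jul 5.
Add 10 hours and 34 minutes leg 1 → 05:50 UTC (Jul 6).
Add 5 hours 57 minutes layover in Haldor → 11:47 UTC.
Add 3 hours and 50 minutes leg 2 → 15:37 UTC.
Apia is UTC+13:00, so local arrival = 15:37 + 13:00 = 04:37 on Jul 7.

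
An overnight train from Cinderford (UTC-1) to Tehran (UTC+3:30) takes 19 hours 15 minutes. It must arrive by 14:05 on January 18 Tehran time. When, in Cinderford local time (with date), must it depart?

14:20 on January 17

Target arrival in UTC: 14:05 − 3:30 = 10:35 on Jan 18.
Subtract 19 hours 15 minutes → departure 15:20 UTC on Jan 17.
Cinderford is UTC−1:00: 15:20 − 1:00 = 14:20 on Jan 17.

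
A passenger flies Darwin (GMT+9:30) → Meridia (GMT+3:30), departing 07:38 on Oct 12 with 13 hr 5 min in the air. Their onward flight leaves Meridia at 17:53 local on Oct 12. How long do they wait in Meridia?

Convert departure to UTC: 07:38 − 9:30 = 22:08 UTC on Oct 11.
Add 13 hours 5 minutes flight time → 11:13 UTC (Oct 12).
Meridia is UTC+3:30, so local arrival = 11:13 + 3:30 = 14:43 on Oct 12.
Layover = 17:53 − 14:43 = 3 hours 10 minutes.

3 hours 10 minutes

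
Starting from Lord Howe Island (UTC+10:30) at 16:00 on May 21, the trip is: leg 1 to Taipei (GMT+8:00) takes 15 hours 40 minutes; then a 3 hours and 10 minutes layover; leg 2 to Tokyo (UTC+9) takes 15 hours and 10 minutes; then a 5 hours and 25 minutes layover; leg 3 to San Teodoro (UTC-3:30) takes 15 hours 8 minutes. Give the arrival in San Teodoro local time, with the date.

Convert departure to UTC: 16:00 − 10:30 = 05:30 UTC on May 21.
Add 15 hours and 40 minutes leg 1 → 21:10 UTC.
Add 3 hours and 10 minutes layover in Taipei → 00:20 UTC (May 22).
Add 15 hours 10 minutes leg 2 → 15:30 UTC.
Add 5 hours and 25 minutes layover in Tokyo → 20:55 UTC.
Add 15 hours 8 minutes leg 3 → 12:03 UTC (May 23).
San Teodoro is UTC−3:30, so local arrival = 12:03 − 3:30 = 08:33 on May 23.

08:33 on May 23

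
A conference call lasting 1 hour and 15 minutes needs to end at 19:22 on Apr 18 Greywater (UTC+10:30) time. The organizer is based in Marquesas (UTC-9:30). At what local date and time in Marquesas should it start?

Target end time in UTC: 19:22 − 10:30 = 08:52 on Apr 18.
Subtract 1 hour 15 minutes → start 07:37 UTC on Apr 18.
Marquesas is UTC−9:30: 07:37 − 9:30 = 22:07 on Apr 17.

22:07 on April 17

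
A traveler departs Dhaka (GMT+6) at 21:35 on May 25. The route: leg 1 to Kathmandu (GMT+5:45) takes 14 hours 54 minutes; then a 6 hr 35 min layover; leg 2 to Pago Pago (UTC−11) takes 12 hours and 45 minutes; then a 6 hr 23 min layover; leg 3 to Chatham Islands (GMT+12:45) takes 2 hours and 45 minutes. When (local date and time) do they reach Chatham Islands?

23:42 on May 27

Convert departure to UTC: 21:35 − 6:00 = 15:35 UTC on May 25.
Add 14 hours 54 minutes leg 1 → 06:29 UTC (May 26).
Add 6 hours 35 minutes layover in Kathmandu → 13:04 UTC.
Add 12 hours 45 minutes leg 2 → 01:49 UTC (May 27).
Add 6 hours and 23 minutes layover in Pago Pago → 08:12 UTC.
Add 2 hours 45 minutes leg 3 → 10:57 UTC.
Chatham Islands is UTC+12:45, so local arrival = 10:57 + 12:45 = 23:42 on May 27.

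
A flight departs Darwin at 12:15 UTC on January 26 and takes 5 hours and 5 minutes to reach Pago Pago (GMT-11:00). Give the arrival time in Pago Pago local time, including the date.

Departure is given in UTC: 12:15 on Jan 26.
Add 5 hours and 5 minutes → 17:20 UTC.
Pago Pago is UTC−11:00: 17:20 − 11:00 = 06:20 on Jan 26.

06:20 on January 26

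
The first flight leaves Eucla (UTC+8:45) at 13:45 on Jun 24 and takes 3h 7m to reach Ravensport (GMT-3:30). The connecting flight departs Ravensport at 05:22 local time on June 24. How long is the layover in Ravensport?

45 minutes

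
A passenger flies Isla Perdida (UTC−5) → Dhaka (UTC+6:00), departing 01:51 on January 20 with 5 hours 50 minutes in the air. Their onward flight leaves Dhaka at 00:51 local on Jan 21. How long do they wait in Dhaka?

Convert departure to UTC: 01:51 + 5:00 = 06:51 UTC on Jan 20.
Add 5 hours and 50 minutes flight time → 12:41 UTC.
Dhaka is UTC+6:00, so local arrival = 12:41 + 6:00 = 18:41 on Jan 20.
Layover = 00:51 − 18:41 (+1 day) = 6 hours 10 minutes.

6 hours 10 minutes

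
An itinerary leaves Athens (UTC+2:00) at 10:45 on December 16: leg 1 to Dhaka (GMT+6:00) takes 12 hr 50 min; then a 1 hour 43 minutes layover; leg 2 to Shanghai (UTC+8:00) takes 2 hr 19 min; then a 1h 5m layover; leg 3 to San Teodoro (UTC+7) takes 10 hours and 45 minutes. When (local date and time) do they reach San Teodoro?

20:27 on December 17

Convert departure to UTC: 10:45 − 2:00 = 08:45 UTC on Dec 16.
Add 12 hours 50 minutes leg 1 → 21:35 UTC.
Add 1 hour and 43 minutes layover in Dhaka → 23:18 UTC.
Add 2 hours and 19 minutes leg 2 → 01:37 UTC (Dec 17).
Add 1 hour 5 minutes layover in Shanghai → 02:42 UTC.
Add 10 hours 45 minutes leg 3 → 13:27 UTC.
San Teodoro is UTC+7:00, so local arrival = 13:27 + 7:00 = 20:27 on Dec 17.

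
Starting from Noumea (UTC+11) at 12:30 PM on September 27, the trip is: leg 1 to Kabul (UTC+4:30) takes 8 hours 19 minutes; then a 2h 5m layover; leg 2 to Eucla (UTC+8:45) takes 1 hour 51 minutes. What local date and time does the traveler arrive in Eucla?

10:30 PM on September 27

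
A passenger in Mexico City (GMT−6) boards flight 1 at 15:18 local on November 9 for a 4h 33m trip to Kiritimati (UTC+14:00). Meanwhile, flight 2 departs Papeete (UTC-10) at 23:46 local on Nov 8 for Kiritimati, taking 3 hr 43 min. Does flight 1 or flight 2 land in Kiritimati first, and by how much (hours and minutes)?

Flight 1 in UTC: 15:18 + 6:00 = 21:18 on Nov 9.
+4 hours and 33 minutes → arrive 01:51 UTC on Nov 10.
Flight 2 in UTC: 23:46 + 10:00 = 09:46 on Nov 9.
+3 hours 43 minutes → arrive 13:29 UTC on Nov 9.
Flight 2 lands earlier by 12 hours 22 minutes.

the second, by 12 hours 22 minutes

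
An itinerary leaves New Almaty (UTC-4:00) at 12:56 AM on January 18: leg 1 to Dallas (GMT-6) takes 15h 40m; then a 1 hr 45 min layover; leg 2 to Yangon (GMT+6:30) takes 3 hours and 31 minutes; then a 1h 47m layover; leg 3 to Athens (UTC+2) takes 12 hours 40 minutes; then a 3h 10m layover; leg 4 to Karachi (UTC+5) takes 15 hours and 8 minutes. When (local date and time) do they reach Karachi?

3:37 PM on January 20

Convert departure to UTC: 12:56 AM + 4:00 = 4:56 AM UTC on Jan 18.
Add 15 hours and 40 minutes leg 1 → 8:36 PM UTC.
Add 1 hour 45 minutes layover in Dallas → 10:21 PM UTC.
Add 3 hours and 31 minutes leg 2 → 1:52 AM UTC (Jan 19).
Add 1 hour 47 minutes layover in Yangon → 3:39 AM UTC.
Add 12 hours and 40 minutes leg 3 → 4:19 PM UTC.
Add 3 hours 10 minutes layover in Athens → 7:29 PM UTC.
Add 15 hours and 8 minutes leg 4 → 10:37 AM UTC (Jan 20).
Karachi is UTC+5:00, so local arrival = 10:37 AM + 5:00 = 3:37 PM on Jan 20.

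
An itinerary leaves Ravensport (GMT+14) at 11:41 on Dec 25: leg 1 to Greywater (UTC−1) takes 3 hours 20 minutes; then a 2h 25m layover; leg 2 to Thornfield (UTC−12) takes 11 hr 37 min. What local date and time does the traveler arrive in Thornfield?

Convert departure to UTC: 11:41 − 14:00 = 21:41 UTC on Dec 24.
Add 3 hours and 20 minutes leg 1 → 01:01 UTC (Dec 25).
Add 2 hours 25 minutes layover in Greywater → 03:26 UTC.
Add 11 hours and 37 minutes leg 2 → 15:03 UTC.
Thornfield is UTC−12:00, so local arrival = 15:03 − 12:00 = 03:03 on Dec 25.

03:03 on December 25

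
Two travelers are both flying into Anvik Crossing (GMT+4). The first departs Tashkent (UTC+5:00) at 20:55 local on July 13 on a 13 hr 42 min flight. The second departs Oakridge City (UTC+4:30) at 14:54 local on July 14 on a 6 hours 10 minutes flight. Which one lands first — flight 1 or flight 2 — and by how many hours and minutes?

the first, by 10 hours 57 minutes

Flight 1 in UTC: 20:55 − 5:00 = 15:55 on Jul 13.
+13 hours 42 minutes → arrive 05:37 UTC on Jul 14.
Flight 2 in UTC: 14:54 − 4:30 = 10:24 on Jul 14.
+6 hours and 10 minutes → arrive 16:34 UTC on Jul 14.
Flight 1 lands earlier by 10 hours 57 minutes.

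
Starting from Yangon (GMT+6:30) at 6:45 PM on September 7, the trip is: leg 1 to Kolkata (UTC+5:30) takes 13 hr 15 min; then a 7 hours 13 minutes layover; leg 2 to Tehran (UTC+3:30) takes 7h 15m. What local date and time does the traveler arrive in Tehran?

Convert departure to UTC: 6:45 PM − 6:30 = 12:15 PM UTC on Sep 7.
Add 13 hours 15 minutes leg 1 → 1:30 AM UTC (Sep 8).
Add 7 hours and 13 minutes layover in Kolkata → 8:43 AM UTC.
Add 7 hours and 15 minutes leg 2 → 3:58 PM UTC.
Tehran is UTC+3:30, so local arrival = 3:58 PM + 3:30 = 7:28 PM on Sep 8.

7:28 PM on September 8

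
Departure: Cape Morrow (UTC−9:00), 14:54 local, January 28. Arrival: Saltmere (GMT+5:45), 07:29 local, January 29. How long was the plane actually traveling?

1 hour 50 minutes

Departure in UTC: 14:54 + 9:00 = 23:54 on Jan 28.
Arrival in UTC: 07:29 − 5:45 = 01:44 on Jan 29.
Elapsed = 01:44 − 23:54 (+1 day) = 1 hour 50 minutes.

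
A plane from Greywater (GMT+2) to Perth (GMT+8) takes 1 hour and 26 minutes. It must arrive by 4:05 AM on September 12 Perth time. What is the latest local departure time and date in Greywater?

8:39 PM on September 11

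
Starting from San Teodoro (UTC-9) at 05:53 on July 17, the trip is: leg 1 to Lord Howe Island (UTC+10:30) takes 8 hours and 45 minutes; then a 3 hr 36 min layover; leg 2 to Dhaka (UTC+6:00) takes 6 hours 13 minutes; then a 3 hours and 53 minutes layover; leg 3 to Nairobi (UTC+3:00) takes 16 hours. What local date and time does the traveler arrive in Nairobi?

Convert departure to UTC: 05:53 + 9:00 = 14:53 UTC on Jul 17.
Add 8 hours and 45 minutes leg 1 → 23:38 UTC.
Add 3 hours and 36 minutes layover in Lord Howe Island → 03:14 UTC (Jul 18).
Add 6 hours and 13 minutes leg 2 → 09:27 UTC.
Add 3 hours 53 minutes layover in Dhaka → 13:20 UTC.
Add 16 hours leg 3 → 05:20 UTC (Jul 19).
Nairobi is UTC+3:00, so local arrival = 05:20 + 3:00 = 08:20 on Jul 19.

08:20 on July 19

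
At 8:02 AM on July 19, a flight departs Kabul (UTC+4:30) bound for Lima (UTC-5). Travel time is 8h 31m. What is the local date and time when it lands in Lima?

Convert departure to UTC: 8:02 AM − 4:30 = 3:32 AM UTC on Jul 19.
Add 8 hours and 31 minutes travel time → 12:03 PM UTC.
Lima is UTC−5:00, so local arrival = 12:03 PM − 5:00 = 7:03 AM on Jul 19.

7:03 AM on July 19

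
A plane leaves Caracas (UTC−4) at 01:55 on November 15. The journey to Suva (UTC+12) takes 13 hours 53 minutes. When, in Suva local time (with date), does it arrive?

Suva is 16:00 ahead of Caracas.
After 13 hours and 53 minutes it is 15:48 in Caracas.
Shift by the zone difference: 15:48 + 16:00 = 07:48 on Nov 16 in Suva.

07:48 on Nov 16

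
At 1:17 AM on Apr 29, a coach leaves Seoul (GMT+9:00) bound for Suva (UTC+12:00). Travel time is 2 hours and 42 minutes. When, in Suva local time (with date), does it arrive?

Suva is 3:00 ahead of Seoul.
After 2 hours and 42 minutes it is 3:59 AM in Seoul.
Shift by the zone difference: 3:59 AM + 3:00 = 6:59 AM on Apr 29 in Suva.

6:59 AM on Apr 29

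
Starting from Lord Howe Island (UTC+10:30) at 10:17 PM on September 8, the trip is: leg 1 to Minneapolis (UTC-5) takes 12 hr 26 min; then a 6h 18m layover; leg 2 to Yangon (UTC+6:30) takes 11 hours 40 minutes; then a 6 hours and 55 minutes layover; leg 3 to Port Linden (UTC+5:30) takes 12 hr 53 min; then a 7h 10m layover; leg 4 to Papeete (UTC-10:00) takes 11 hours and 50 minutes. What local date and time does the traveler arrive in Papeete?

10:59 PM on Sep 10

Convert departure to UTC: 10:17 PM − 10:30 = 11:47 AM UTC on Sep 8.
Add 12 hours and 26 minutes leg 1 → 12:13 AM UTC (Sep 9).
Add 6 hours and 18 minutes layover in Minneapolis → 6:31 AM UTC.
Add 11 hours 40 minutes leg 2 → 6:11 PM UTC.
Add 6 hours 55 minutes layover in Yangon → 1:06 AM UTC (Sep 10).
Add 12 hours and 53 minutes leg 3 → 1:59 PM UTC.
Add 7 hours 10 minutes layover in Port Linden → 9:09 PM UTC.
Add 11 hours and 50 minutes leg 4 → 8:59 AM UTC (Sep 11).
Papeete is UTC−10:00, so local arrival = 8:59 AM − 10:00 = 10:59 PM on Sep 10.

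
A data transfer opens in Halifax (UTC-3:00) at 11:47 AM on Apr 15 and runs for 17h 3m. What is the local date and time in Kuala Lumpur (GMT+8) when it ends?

3:50 PM on April 16

Convert start to UTC: 11:47 AM + 3:00 = 2:47 PM UTC on Apr 15.
Add 17 hours 3 minutes duration → 7:50 AM UTC (Apr 16).
Kuala Lumpur is UTC+8:00, so local end time = 7:50 AM + 8:00 = 3:50 PM on Apr 16.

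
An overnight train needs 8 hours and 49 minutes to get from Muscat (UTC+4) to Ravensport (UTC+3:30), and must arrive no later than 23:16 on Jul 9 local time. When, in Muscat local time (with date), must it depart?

Target arrival in UTC: 23:16 − 3:30 = 19:46 on Jul 9.
Subtract 8 hours and 49 minutes → departure 10:57 UTC on Jul 9.
Muscat is UTC+4:00: 10:57 + 4:00 = 14:57 on Jul 9.

14:57 on July 9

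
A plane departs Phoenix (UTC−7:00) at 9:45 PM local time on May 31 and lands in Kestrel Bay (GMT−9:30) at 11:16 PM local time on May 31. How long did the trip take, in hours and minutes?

4 hours 1 minute

Kestrel Bay is 2:30 behind Phoenix.
Clock-face elapsed time (ignoring zones) is 1 hour 31 minutes.
Actual elapsed = 1 hour 31 minutes + 2:30 = 4 hours 1 minute.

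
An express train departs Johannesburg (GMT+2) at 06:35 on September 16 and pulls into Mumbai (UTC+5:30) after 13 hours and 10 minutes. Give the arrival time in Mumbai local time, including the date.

Convert departure to UTC: 06:35 − 2:00 = 04:35 UTC on Sep 16.
Add 13 hours 10 minutes travel time → 17:45 UTC.
Mumbai is UTC+5:30, so local arrival = 17:45 + 5:30 = 23:15 on Sep 16.

23:15 on September 16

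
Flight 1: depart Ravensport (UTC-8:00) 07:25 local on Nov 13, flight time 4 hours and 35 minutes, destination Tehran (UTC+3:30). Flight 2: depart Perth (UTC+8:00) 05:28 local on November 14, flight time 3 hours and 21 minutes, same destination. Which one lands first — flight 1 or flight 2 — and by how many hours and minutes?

Flight 1 in UTC: 07:25 + 8:00 = 15:25 on Nov 13.
+4 hours and 35 minutes → arrive 20:00 UTC on Nov 13.
Flight 2 in UTC: 05:28 − 8:00 = 21:28 on Nov 13.
+3 hours 21 minutes → arrive 00:49 UTC on Nov 14.
Flight 1 lands earlier by 4 hours 49 minutes.

the first, by 4 hours 49 minutes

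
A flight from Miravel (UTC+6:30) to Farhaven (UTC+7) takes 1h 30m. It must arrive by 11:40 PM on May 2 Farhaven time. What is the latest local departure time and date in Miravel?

9:40 PM on May 2

Target arrival in UTC: 11:40 PM − 7:00 = 4:40 PM on May 2.
Subtract 1 hour and 30 minutes → departure 3:10 PM UTC on May 2.
Miravel is UTC+6:30: 3:10 PM + 6:30 = 9:40 PM on May 2.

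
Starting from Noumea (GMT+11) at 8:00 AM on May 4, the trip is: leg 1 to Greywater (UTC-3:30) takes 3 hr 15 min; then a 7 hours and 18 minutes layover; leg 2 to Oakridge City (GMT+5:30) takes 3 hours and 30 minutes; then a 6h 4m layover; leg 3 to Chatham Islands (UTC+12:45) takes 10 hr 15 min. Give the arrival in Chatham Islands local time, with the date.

4:07 PM on May 5

Convert departure to UTC: 8:00 AM − 11:00 = 9:00 PM UTC on May 3.
Add 3 hours 15 minutes leg 1 → 12:15 AM UTC (May 4).
Add 7 hours 18 minutes layover in Greywater → 7:33 AM UTC.
Add 3 hours 30 minutes leg 2 → 11:03 AM UTC.
Add 6 hours and 4 minutes layover in Oakridge City → 5:07 PM UTC.
Add 10 hours and 15 minutes leg 3 → 3:22 AM UTC (May 5).
Chatham Islands is UTC+12:45, so local arrival = 3:22 AM + 12:45 = 4:07 PM on May 5.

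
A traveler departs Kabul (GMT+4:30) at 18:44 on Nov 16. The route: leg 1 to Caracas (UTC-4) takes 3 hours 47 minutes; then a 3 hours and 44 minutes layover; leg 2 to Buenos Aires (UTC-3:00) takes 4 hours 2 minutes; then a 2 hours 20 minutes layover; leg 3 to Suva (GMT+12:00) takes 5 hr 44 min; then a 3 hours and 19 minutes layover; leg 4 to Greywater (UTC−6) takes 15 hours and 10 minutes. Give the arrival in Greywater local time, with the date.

22:20 on November 17

Convert departure to UTC: 18:44 − 4:30 = 14:14 UTC on Nov 16.
Add 3 hours 47 minutes leg 1 → 18:01 UTC.
Add 3 hours 44 minutes layover in Caracas → 21:45 UTC.
Add 4 hours and 2 minutes leg 2 → 01:47 UTC (Nov 17).
Add 2 hours 20 minutes layover in Buenos Aires → 04:07 UTC.
Add 5 hours and 44 minutes leg 3 → 09:51 UTC.
Add 3 hours 19 minutes layover in Suva → 13:10 UTC.
Add 15 hours and 10 minutes leg 4 → 04:20 UTC (Nov 18).
Greywater is UTC−6:00, so local arrival = 04:20 − 6:00 = 22:20 on Nov 17.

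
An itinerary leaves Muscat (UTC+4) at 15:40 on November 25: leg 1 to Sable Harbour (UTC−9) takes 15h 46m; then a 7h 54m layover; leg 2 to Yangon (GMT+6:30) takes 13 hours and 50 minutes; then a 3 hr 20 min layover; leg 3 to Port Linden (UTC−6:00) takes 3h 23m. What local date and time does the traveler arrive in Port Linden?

Convert departure to UTC: 15:40 − 4:00 = 11:40 UTC on Nov 25.
Add 15 hours 46 minutes leg 1 → 03:26 UTC (Nov 26).
Add 7 hours 54 minutes layover in Sable Harbour → 11:20 UTC.
Add 13 hours 50 minutes leg 2 → 01:10 UTC (Nov 27).
Add 3 hours 20 minutes layover in Yangon → 04:30 UTC.
Add 3 hours and 23 minutes leg 3 → 07:53 UTC.
Port Linden is UTC−6:00, so local arrival = 07:53 − 6:00 = 01:53 on Nov 27.

01:53 on November 27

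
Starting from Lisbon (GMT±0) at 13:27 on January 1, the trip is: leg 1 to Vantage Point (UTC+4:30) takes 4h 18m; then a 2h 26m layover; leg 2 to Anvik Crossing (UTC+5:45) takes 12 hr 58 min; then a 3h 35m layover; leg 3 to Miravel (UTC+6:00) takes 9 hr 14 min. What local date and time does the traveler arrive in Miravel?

03:58 on January 3

Lisbon is at UTC+0, so departure is already 13:27 UTC on Jan 1.
Add 4 hours 18 minutes leg 1 → 17:45 UTC.
Add 2 hours and 26 minutes layover in Vantage Point → 20:11 UTC.
Add 12 hours and 58 minutes leg 2 → 09:09 UTC (Jan 2).
Add 3 hours and 35 minutes layover in Anvik Crossing → 12:44 UTC.
Add 9 hours 14 minutes leg 3 → 21:58 UTC.
Miravel is UTC+6:00, so local arrival = 21:58 + 6:00 = 03:58 on Jan 3.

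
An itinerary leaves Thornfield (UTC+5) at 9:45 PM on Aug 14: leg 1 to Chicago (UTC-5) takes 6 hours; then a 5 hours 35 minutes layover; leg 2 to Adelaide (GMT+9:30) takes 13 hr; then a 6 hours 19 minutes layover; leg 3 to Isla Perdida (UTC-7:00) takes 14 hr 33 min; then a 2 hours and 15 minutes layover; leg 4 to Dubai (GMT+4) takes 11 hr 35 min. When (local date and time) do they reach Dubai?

8:02 AM on August 17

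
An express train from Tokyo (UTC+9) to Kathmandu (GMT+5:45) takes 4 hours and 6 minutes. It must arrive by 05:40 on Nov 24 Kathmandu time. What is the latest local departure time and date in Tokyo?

04:49 on November 24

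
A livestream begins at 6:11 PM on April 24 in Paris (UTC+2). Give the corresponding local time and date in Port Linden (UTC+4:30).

8:41 PM on April 24

In UTC: 6:11 PM − 2:00 = 4:11 PM on Apr 24.
Port Linden is UTC+4:30: 4:11 PM + 4:30 = 8:41 PM on Apr 24.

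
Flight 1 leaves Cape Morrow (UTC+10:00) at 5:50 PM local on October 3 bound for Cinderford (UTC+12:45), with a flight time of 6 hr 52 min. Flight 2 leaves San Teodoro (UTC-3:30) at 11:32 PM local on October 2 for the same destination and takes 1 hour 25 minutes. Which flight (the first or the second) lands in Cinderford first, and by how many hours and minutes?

Flight 1 in UTC: 5:50 PM − 10:00 = 7:50 AM on Oct 3.
+6 hours and 52 minutes → arrive 2:42 PM UTC on Oct 3.
Flight 2 in UTC: 11:32 PM + 3:30 = 3:02 AM on Oct 3.
+1 hour 25 minutes → arrive 4:27 AM UTC on Oct 3.
Flight 2 lands earlier by 10 hours 15 minutes.

the second, by 10 hours 15 minutes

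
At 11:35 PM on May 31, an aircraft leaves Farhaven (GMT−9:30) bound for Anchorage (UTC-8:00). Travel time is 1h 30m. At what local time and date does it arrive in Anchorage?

Convert departure to UTC: 11:35 PM + 9:30 = 9:05 AM UTC on Jun 1.
Add 1 hour 30 minutes travel time → 10:35 AM UTC.
Anchorage is UTC−8:00, so local arrival = 10:35 AM − 8:00 = 2:35 AM on Jun 1.

2:35 AM on Jun 1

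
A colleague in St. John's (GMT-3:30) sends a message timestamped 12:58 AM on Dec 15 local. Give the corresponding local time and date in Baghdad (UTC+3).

In UTC: 12:58 AM + 3:30 = 4:28 AM on Dec 15.
Baghdad is UTC+3:00: 4:28 AM + 3:00 = 7:28 AM on Dec 15.

7:28 AM on December 15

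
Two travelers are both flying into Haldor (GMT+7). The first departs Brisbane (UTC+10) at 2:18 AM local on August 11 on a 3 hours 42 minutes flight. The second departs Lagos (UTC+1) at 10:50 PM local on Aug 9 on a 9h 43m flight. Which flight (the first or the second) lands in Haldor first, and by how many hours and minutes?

Flight 1 in UTC: 2:18 AM − 10:00 = 4:18 PM on Aug 10.
+3 hours 42 minutes → arrive 8:00 PM UTC on Aug 10.
Flight 2 in UTC: 10:50 PM − 1:00 = 9:50 PM on Aug 9.
+9 hours and 43 minutes → arrive 7:33 AM UTC on Aug 10.
Flight 2 lands earlier by 12 hours 27 minutes.

the second, by 12 hours 27 minutes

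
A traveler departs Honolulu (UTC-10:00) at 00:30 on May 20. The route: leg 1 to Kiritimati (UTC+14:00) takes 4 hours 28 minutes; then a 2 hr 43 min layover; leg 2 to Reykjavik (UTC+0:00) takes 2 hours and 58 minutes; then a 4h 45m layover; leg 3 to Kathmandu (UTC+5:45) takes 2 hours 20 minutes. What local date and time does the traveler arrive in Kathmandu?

09:29 on May 21

Convert departure to UTC: 00:30 + 10:00 = 10:30 UTC on May 20.
Add 4 hours and 28 minutes leg 1 → 14:58 UTC.
Add 2 hours and 43 minutes layover in Kiritimati → 17:41 UTC.
Add 2 hours and 58 minutes leg 2 → 20:39 UTC.
Add 4 hours and 45 minutes layover in Reykjavik → 01:24 UTC (May 21).
Add 2 hours and 20 minutes leg 3 → 03:44 UTC.
Kathmandu is UTC+5:45, so local arrival = 03:44 + 5:45 = 09:29 on May 21.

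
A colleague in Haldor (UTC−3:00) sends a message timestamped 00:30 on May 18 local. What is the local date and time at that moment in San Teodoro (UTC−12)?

In UTC: 00:30 + 3:00 = 03:30 on May 18.
San Teodoro is UTC−12:00: 03:30 − 12:00 = 15:30 on May 17.

15:30 on May 17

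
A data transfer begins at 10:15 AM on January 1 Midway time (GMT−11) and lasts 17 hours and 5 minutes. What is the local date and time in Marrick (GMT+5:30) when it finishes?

Marrick is 16:30 ahead of Midway.
After 17 hours 5 minutes it is 3:20 AM (Jan 2) in Midway.
Shift by the zone difference: 3:20 AM + 16:30 = 7:50 PM on Jan 2 in Marrick.

7:50 PM on January 2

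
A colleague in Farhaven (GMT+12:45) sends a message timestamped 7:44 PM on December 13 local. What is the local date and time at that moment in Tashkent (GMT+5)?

In UTC: 7:44 PM − 12:45 = 6:59 AM on Dec 13.
Tashkent is UTC+5:00: 6:59 AM + 5:00 = 11:59 AM on Dec 13.

11:59 AM on Dec 13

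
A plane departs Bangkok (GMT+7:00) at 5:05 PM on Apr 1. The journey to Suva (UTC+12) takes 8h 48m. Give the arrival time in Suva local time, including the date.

6:53 AM on Apr 2

Convert departure to UTC: 5:05 PM − 7:00 = 10:05 AM UTC on Apr 1.
Add 8 hours and 48 minutes travel time → 6:53 PM UTC.
Suva is UTC+12:00, so local arrival = 6:53 PM + 12:00 = 6:53 AM on Apr 2.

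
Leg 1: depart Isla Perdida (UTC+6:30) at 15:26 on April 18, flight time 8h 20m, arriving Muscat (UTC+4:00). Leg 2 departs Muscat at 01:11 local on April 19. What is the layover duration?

Convert departure to UTC: 15:26 − 6:30 = 08:56 UTC on Apr 18.
Add 8 hours 20 minutes flight time → 17:16 UTC.
Muscat is UTC+4:00, so local arrival = 17:16 + 4:00 = 21:16 on Apr 18.
Layover = 01:11 − 21:16 (+1 day) = 3 hours 55 minutes.

3 hours 55 minutes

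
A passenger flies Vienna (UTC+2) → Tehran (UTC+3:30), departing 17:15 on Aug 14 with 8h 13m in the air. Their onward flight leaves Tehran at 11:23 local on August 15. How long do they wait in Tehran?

8 hours 25 minutes

Convert departure to UTC: 17:15 − 2:00 = 15:15 UTC on Aug 14.
Add 8 hours and 13 minutes flight time → 23:28 UTC.
Tehran is UTC+3:30, so local arrival = 23:28 + 3:30 = 02:58 on Aug 15.
Layover = 11:23 − 02:58 = 8 hours 25 minutes.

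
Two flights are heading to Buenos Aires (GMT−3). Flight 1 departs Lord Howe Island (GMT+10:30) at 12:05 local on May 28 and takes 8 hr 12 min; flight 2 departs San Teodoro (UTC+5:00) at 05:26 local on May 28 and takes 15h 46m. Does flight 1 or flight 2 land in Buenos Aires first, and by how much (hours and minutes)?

Flight 1 in UTC: 12:05 − 10:30 = 01:35 on May 28.
+8 hours 12 minutes → arrive 09:47 UTC on May 28.
Flight 2 in UTC: 05:26 − 5:00 = 00:26 on May 28.
+15 hours and 46 minutes → arrive 16:12 UTC on May 28.
Flight 1 lands earlier by 6 hours 25 minutes.

the first, by 6 hours 25 minutes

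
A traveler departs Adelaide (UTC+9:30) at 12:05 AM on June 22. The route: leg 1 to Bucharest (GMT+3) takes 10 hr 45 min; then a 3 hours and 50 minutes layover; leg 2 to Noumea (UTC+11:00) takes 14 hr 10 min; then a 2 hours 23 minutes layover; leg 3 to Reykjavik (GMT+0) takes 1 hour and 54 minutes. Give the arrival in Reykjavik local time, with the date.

11:37 PM on June 22

Convert departure to UTC: 12:05 AM − 9:30 = 2:35 PM UTC on Jun 21.
Add 10 hours and 45 minutes leg 1 → 1:20 AM UTC (Jun 22).
Add 3 hours 50 minutes layover in Bucharest → 5:10 AM UTC.
Add 14 hours and 10 minutes leg 2 → 7:20 PM UTC.
Add 2 hours and 23 minutes layover in Noumea → 9:43 PM UTC.
Add 1 hour 54 minutes leg 3 → 11:37 PM UTC.
Reykjavik is UTC+0, so local arrival is the same: 11:37 PM on Jun 22.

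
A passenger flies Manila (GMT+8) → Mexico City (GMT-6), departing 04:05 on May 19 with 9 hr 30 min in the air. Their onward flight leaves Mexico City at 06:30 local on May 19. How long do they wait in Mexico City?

6 hours 55 minutes

Convert departure to UTC: 04:05 − 8:00 = 20:05 UTC on May 18.
Add 9 hours 30 minutes flight time → 05:35 UTC (May 19).
Mexico City is UTC−6:00, so local arrival = 05:35 − 6:00 = 23:35 on May 18.
Layover = 06:30 − 23:35 (+1 day) = 6 hours 55 minutes.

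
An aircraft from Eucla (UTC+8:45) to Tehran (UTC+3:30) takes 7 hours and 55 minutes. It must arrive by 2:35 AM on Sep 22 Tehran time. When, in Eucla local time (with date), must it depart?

11:55 PM on Sep 21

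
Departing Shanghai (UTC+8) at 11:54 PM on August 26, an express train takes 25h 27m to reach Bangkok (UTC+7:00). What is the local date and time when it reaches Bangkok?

12:21 AM on August 28

Convert departure to UTC: 11:54 PM − 8:00 = 3:54 PM UTC on Aug 26.
Add 25 hours and 27 minutes travel time → 5:21 PM UTC (Aug 27).
Bangkok is UTC+7:00, so local arrival = 5:21 PM + 7:00 = 12:21 AM on Aug 28.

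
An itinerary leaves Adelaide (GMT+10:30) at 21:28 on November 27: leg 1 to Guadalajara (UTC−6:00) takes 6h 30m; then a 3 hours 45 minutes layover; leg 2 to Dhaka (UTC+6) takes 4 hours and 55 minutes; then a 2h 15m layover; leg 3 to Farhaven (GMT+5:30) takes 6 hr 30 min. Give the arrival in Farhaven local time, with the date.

Convert departure to UTC: 21:28 − 10:30 = 10:58 UTC on Nov 27.
Add 6 hours 30 minutes leg 1 → 17:28 UTC.
Add 3 hours and 45 minutes layover in Guadalajara → 21:13 UTC.
Add 4 hours and 55 minutes leg 2 → 02:08 UTC (Nov 28).
Add 2 hours and 15 minutes layover in Dhaka → 04:23 UTC.
Add 6 hours 30 minutes leg 3 → 10:53 UTC.
Farhaven is UTC+5:30, so local arrival = 10:53 + 5:30 = 16:23 on Nov 28.

16:23 on Nov 28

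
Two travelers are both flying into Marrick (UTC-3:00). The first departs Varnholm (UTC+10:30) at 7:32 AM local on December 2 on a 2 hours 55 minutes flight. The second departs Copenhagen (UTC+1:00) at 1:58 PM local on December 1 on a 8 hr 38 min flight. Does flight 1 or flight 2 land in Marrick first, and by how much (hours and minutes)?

Flight 1 in UTC: 7:32 AM − 10:30 = 9:02 PM on Dec 1.
+2 hours and 55 minutes → arrive 11:57 PM UTC on Dec 1.
Flight 2 in UTC: 1:58 PM − 1:00 = 12:58 PM on Dec 1.
+8 hours and 38 minutes → arrive 9:36 PM UTC on Dec 1.
Flight 2 lands earlier by 2 hours 21 minutes.

the second, by 2 hours 21 minutes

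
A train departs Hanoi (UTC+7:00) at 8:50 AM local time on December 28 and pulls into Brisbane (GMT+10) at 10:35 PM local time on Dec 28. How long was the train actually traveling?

Brisbane is 3:00 ahead of Hanoi.
Clock-face elapsed time (ignoring zones) is 13 hours 45 minutes.
Actual elapsed = 13 hours 45 minutes − 3:00 = 10 hours 45 minutes.

10 hours 45 minutes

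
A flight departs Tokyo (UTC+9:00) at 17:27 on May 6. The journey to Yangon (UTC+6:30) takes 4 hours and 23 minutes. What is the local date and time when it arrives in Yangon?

Yangon is 2:30 behind Tokyo.
After 4 hours 23 minutes it is 21:50 in Tokyo.
Shift by the zone difference: 21:50 − 2:30 = 19:20 on May 6 in Yangon.

19:20 on May 6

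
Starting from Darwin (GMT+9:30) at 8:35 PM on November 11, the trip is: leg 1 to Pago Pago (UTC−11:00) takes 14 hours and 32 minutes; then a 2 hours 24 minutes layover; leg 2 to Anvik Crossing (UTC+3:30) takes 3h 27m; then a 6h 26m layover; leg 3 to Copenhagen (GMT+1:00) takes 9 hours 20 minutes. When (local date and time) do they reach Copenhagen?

Convert departure to UTC: 8:35 PM − 9:30 = 11:05 AM UTC on Nov 11.
Add 14 hours 32 minutes leg 1 → 1:37 AM UTC (Nov 12).
Add 2 hours and 24 minutes layover in Pago Pago → 4:01 AM UTC.
Add 3 hours 27 minutes leg 2 → 7:28 AM UTC.
Add 6 hours and 26 minutes layover in Anvik Crossing → 1:54 PM UTC.
Add 9 hours and 20 minutes leg 3 → 11:14 PM UTC.
Copenhagen is UTC+1:00, so local arrival = 11:14 PM + 1:00 = 12:14 AM on Nov 13.

12:14 AM on November 13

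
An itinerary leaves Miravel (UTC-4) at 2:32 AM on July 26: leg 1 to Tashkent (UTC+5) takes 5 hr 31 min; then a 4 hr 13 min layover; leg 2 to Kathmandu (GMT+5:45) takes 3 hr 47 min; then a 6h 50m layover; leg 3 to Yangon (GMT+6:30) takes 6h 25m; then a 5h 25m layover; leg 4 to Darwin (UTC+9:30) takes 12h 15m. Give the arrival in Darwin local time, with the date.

12:28 PM on Jul 28

Convert departure to UTC: 2:32 AM + 4:00 = 6:32 AM UTC on Jul 26.
Add 5 hours and 31 minutes leg 1 → 12:03 PM UTC.
Add 4 hours and 13 minutes layover in Tashkent → 4:16 PM UTC.
Add 3 hours 47 minutes leg 2 → 8:03 PM UTC.
Add 6 hours and 50 minutes layover in Kathmandu → 2:53 AM UTC (Jul 27).
Add 6 hours 25 minutes leg 3 → 9:18 AM UTC.
Add 5 hours and 25 minutes layover in Yangon → 2:43 PM UTC.
Add 12 hours and 15 minutes leg 4 → 2:58 AM UTC (Jul 28).
Darwin is UTC+9:30, so local arrival = 2:58 AM + 9:30 = 12:28 PM on Jul 28.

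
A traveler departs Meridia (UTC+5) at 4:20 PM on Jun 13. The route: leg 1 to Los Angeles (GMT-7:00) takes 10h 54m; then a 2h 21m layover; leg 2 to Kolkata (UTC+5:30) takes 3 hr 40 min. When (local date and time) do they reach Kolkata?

9:45 AM on June 14

Convert departure to UTC: 4:20 PM − 5:00 = 11:20 AM UTC on Jun 13.
Add 10 hours and 54 minutes leg 1 → 10:14 PM UTC.
Add 2 hours 21 minutes layover in Los Angeles → 12:35 AM UTC (Jun 14).
Add 3 hours 40 minutes leg 2 → 4:15 AM UTC.
Kolkata is UTC+5:30, so local arrival = 4:15 AM + 5:30 = 9:45 AM on Jun 14.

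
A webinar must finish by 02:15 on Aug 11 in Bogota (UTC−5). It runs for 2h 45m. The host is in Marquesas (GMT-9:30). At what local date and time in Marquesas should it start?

Target end time in UTC: 02:15 + 5:00 = 07:15 on Aug 11.
Subtract 2 hours and 45 minutes → start 04:30 UTC on Aug 11.
Marquesas is UTC−9:30: 04:30 − 9:30 = 19:00 on Aug 10.

19:00 on August 10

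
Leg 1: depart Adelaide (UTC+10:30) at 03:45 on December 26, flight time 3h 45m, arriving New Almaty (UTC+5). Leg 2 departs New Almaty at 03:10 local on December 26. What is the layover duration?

1 hour 10 minutes

Convert departure to UTC: 03:45 − 10:30 = 17:15 UTC on Dec 25.
Add 3 hours and 45 minutes flight time → 21:00 UTC.
New Almaty is UTC+5:00, so local arrival = 21:00 + 5:00 = 02:00 on Dec 26.
Layover = 03:10 − 02:00 = 1 hour 10 minutes.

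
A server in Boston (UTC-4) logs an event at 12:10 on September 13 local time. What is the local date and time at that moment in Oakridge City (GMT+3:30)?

Oakridge City is 7:30 ahead of Boston.
Shift by the zone difference: 12:10 + 7:30 = 19:40 on Sep 13 in Oakridge City.

19:40 on September 13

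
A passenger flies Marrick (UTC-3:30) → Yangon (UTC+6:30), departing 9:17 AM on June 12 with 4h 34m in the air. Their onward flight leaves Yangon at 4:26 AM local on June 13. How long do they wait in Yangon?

4 hours 35 minutes

Convert departure to UTC: 9:17 AM + 3:30 = 12:47 PM UTC on Jun 12.
Add 4 hours and 34 minutes flight time → 5:21 PM UTC.
Yangon is UTC+6:30, so local arrival = 5:21 PM + 6:30 = 11:51 PM on Jun 12.
Layover = 4:26 AM − 11:51 PM (+1 day) = 4 hours 35 minutes.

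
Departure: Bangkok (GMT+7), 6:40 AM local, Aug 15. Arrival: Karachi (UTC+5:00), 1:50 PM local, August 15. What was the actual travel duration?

9 hours 10 minutes

Karachi is 2:00 behind Bangkok.
Clock-face elapsed time (ignoring zones) is 7 hours 10 minutes.
Actual elapsed = 7 hours 10 minutes + 2:00 = 9 hours 10 minutes.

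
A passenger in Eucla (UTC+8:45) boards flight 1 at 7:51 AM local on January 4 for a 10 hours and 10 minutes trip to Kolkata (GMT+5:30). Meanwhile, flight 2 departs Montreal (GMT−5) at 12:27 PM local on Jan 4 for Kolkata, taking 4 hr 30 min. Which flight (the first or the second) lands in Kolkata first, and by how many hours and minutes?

the first, by 12 hours 41 minutes

Flight 1 in UTC: 7:51 AM − 8:45 = 11:06 PM on Jan 3.
+10 hours 10 minutes → arrive 9:16 AM UTC on Jan 4.
Flight 2 in UTC: 12:27 PM + 5:00 = 5:27 PM on Jan 4.
+4 hours and 30 minutes → arrive 9:57 PM UTC on Jan 4.
Flight 1 lands earlier by 12 hours 41 minutes.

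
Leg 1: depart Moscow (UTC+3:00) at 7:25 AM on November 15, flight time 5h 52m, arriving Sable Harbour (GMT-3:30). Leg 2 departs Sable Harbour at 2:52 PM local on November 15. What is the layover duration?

Convert departure to UTC: 7:25 AM − 3:00 = 4:25 AM UTC on Nov 15.
Add 5 hours 52 minutes flight time → 10:17 AM UTC.
Sable Harbour is UTC−3:30, so local arrival = 10:17 AM − 3:30 = 6:47 AM on Nov 15.
Layover = 2:52 PM − 6:47 AM = 8 hours 5 minutes.

8 hours 5 minutes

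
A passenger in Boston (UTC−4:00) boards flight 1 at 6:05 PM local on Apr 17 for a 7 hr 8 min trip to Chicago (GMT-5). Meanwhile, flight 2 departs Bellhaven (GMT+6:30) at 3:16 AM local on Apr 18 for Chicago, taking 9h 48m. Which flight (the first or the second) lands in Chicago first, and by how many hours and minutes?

the first, by 1 hour 21 minutes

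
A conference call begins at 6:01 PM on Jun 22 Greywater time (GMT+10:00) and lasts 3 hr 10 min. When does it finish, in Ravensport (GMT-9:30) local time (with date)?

1:41 AM on June 22

Convert start to UTC: 6:01 PM − 10:00 = 8:01 AM UTC on Jun 22.
Add 3 hours and 10 minutes duration → 11:11 AM UTC.
Ravensport is UTC−9:30, so local end time = 11:11 AM − 9:30 = 1:41 AM on Jun 22.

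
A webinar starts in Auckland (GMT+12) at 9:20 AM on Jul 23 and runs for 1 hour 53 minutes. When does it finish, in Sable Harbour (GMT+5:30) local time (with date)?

Convert start to UTC: 9:20 AM − 12:00 = 9:20 PM UTC on Jul 22.
Add 1 hour and 53 minutes duration → 11:13 PM UTC.
Sable Harbour is UTC+5:30, so local end time = 11:13 PM + 5:30 = 4:43 AM on Jul 23.

4:43 AM on July 23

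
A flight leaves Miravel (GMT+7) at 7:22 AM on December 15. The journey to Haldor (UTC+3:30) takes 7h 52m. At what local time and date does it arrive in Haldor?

11:44 AM on December 15

Convert departure to UTC: 7:22 AM − 7:00 = 12:22 AM UTC on Dec 15.
Add 7 hours and 52 minutes travel time → 8:14 AM UTC.
Haldor is UTC+3:30, so local arrival = 8:14 AM + 3:30 = 11:44 AM on Dec 15.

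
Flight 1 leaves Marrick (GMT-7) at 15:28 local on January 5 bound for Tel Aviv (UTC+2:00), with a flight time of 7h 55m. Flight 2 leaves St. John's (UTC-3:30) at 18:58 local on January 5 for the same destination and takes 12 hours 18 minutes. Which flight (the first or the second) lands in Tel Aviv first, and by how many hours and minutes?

Flight 1 in UTC: 15:28 + 7:00 = 22:28 on Jan 5.
+7 hours 55 minutes → arrive 06:23 UTC on Jan 6.
Flight 2 in UTC: 18:58 + 3:30 = 22:28 on Jan 5.
+12 hours 18 minutes → arrive 10:46 UTC on Jan 6.
Flight 1 lands earlier by 4 hours 23 minutes.

the first, by 4 hours 23 minutes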